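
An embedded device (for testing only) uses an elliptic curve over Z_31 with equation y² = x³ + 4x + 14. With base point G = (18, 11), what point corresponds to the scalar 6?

Repeated addition: build up to 6G.
2G: tangent at (18, 11): λ = (3·18² + 4)/(2·11) ≡ 15/22. 22⁻¹ ≡ 24 (mod 31), so λ ≡ 15·24 ≡ 19.
  x = λ² - 18 - 18 = 361 - 36 ≡ 15; y = λ·(18 - 15) - 11 ≡ 15. → (15, 15)
3G: (15, 15) + (18, 11). λ = (11 - 15)/(18 - 15) ≡ 27/3 mod 31. 3⁻¹ ≡ 21 (mod 31) since 3·21 = 63 ≡ 1, so λ ≡ 9.
  x = λ² - 15 - 18 = 81 - 33 ≡ 17; y = λ·(15 - 17) - 15 ≡ 29. → (17, 29)
4G: (17, 29) + (18, 11). λ = (11 - 29)/(18 - 17) ≡ 13/1 mod 31. 1⁻¹ ≡ 1 (mod 31) since 1·1 = 1 ≡ 1, so λ ≡ 13.
  x = λ² - 17 - 18 = 169 - 35 ≡ 10; y = λ·(17 - 10) - 29 ≡ 0. → (10, 0)
5G: (10, 0) + (18, 11). λ = (11 - 0)/(18 - 10) ≡ 11/8 mod 31. 8⁻¹ ≡ 4 (mod 31), so λ ≡ 13.
  x = λ² - 10 - 18 = 169 - 28 ≡ 17; y = λ·(10 - 17) - 0 ≡ 2. → (17, 2)
6G: (17, 2) + (18, 11). λ = (11 - 2)/(18 - 17) ≡ 9/1 mod 31. 1⁻¹ ≡ 1 (mod 31), so λ ≡ 9.
  x = λ² - 17 - 18 = 81 - 35 ≡ 15; y = λ·(17 - 15) - 2 ≡ 16. → (15, 16)

(15, 16)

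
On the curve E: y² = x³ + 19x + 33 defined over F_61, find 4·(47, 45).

Write P = (47, 45).
Repeated addition: build up to 4P.
2P: tangent at (47, 45): λ = (3·47² + 19)/(2·45) ≡ 58/29. 29⁻¹ ≡ 40 (mod 61), so λ ≡ 58·40 ≡ 2.
  x = λ² - 47 - 47 = 4 - 94 ≡ 32; y = λ·(47 - 32) - 45 ≡ 46. → (32, 46)
3P: (32, 46) + (47, 45). λ = (45 - 46)/(47 - 32) ≡ 60/15 mod 61. 15⁻¹ ≡ 57 (mod 61) since 15·57 = 855 ≡ 1, so λ ≡ 4.
  x = λ² - 32 - 47 = 16 - 79 ≡ 59; y = λ·(32 - 59) - 46 ≡ 29. → (59, 29)
4P: (59, 29) + (47, 45). λ = (45 - 29)/(47 - 59) ≡ 16/49 mod 61. 49⁻¹ ≡ 5 (mod 61), so λ ≡ 19.
  x = λ² - 59 - 47 = 361 - 106 ≡ 11; y = λ·(59 - 11) - 29 ≡ 29. → (11, 29)

(11, 29)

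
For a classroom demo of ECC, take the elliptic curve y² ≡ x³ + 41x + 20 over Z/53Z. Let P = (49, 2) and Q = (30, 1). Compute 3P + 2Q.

(49, 2)

First 3P:
Repeated addition: build up to 3P.
2P: tangent at (49, 2): λ = (3·49² + 41)/(2·2) ≡ 36/4. 4⁻¹ ≡ 40 (mod 53) since 4·40 = 160 ≡ 1, so λ ≡ 36·40 ≡ 9.
  x = λ² - 49 - 49 = 81 - 98 ≡ 36; y = λ·(49 - 36) - 2 ≡ 9. → (36, 9)
3P: (36, 9) + (49, 2). λ = (2 - 9)/(49 - 36) ≡ 46/13 mod 53. 13⁻¹ ≡ 49 (mod 53), so λ ≡ 28.
  x = λ² - 36 - 49 = 784 - 85 ≡ 10; y = λ·(36 - 10) - 9 ≡ 30. → (10, 30)
3P = (10, 30).
Next 2Q:
Repeated addition: build up to 2Q.
2Q: tangent at (30, 1): λ = (3·30² + 41)/(2·1) ≡ 38/2. 2⁻¹ ≡ 27 (mod 53), so λ ≡ 38·27 ≡ 19.
  x = λ² - 30 - 30 = 361 - 60 ≡ 36; y = λ·(30 - 36) - 1 ≡ 44. → (36, 44)
2Q = (36, 44).
Finally 3P + 2Q:
(10, 30) + (36, 44). λ = (44 - 30)/(36 - 10) ≡ 14/26 mod 53. 26⁻¹ ≡ 51 (mod 53), so λ ≡ 25.
  x = λ² - 10 - 36 = 625 - 46 ≡ 49; y = λ·(10 - 49) - 30 ≡ 2. → (49, 2)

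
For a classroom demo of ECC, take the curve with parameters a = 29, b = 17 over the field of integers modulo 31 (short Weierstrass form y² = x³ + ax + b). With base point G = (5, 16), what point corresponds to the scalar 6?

(12, 27)

Double-and-add on 6 = (110)₂. Start with G = (5, 16) for the leading 1-bit.
double: tangent at (5, 16): λ = (3·5² + 29)/(2·16) ≡ 11/1. 1⁻¹ ≡ 1 (mod 31), so λ ≡ 11·1 ≡ 11.
  x = λ² - 5 - 5 = 121 - 10 ≡ 18; y = λ·(5 - 18) - 16 ≡ 27. → (18, 27)
add G: (18, 27) + (5, 16). λ = (16 - 27)/(5 - 18) ≡ 20/18 mod 31. 18⁻¹ ≡ 19 (mod 31), so λ ≡ 8.
  x = λ² - 18 - 5 = 64 - 23 ≡ 10; y = λ·(18 - 10) - 27 ≡ 6. → (10, 6)
double: tangent at (10, 6): λ = (3·10² + 29)/(2·6) ≡ 19/12. 12⁻¹ ≡ 13 (mod 31), so λ ≡ 19·13 ≡ 30.
  x = λ² - 10 - 10 = 900 - 20 ≡ 12; y = λ·(10 - 12) - 6 ≡ 27. → (12, 27)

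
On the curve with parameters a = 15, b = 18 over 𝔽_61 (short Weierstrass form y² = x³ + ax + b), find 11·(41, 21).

(56, 60)

Write Q = (41, 21).
Double-and-add on 11 = (1011)₂. Start with Q = (41, 21) for the leading 1-bit.
double: tangent at (41, 21): λ = (3·41² + 15)/(2·21) ≡ 56/42. 42⁻¹ ≡ 16 (mod 61), so λ ≡ 56·16 ≡ 42.
  x = λ² - 41 - 41 = 1764 - 82 ≡ 35; y = λ·(41 - 35) - 21 ≡ 48. → (35, 48)
double: tangent at (35, 48): λ = (3·35² + 15)/(2·48) ≡ 30/35. 35⁻¹ ≡ 7 (mod 61), so λ ≡ 30·7 ≡ 27.
  x = λ² - 35 - 35 = 729 - 70 ≡ 49; y = λ·(35 - 49) - 48 ≡ 1. → (49, 1)
add Q: (49, 1) + (41, 21). λ = (21 - 1)/(41 - 49) ≡ 20/53 mod 61. 53⁻¹ ≡ 38 (mod 61) since 53·38 = 2014 ≡ 1, so λ ≡ 28.
  x = λ² - 49 - 41 = 784 - 90 ≡ 23; y = λ·(49 - 23) - 1 ≡ 56. → (23, 56)
double: tangent at (23, 56): λ = (3·23² + 15)/(2·56) ≡ 16/51. 51⁻¹ ≡ 6 (mod 61), so λ ≡ 16·6 ≡ 35.
  x = λ² - 23 - 23 = 1225 - 46 ≡ 20; y = λ·(23 - 20) - 56 ≡ 49. → (20, 49)
add Q: (20, 49) + (41, 21). λ = (21 - 49)/(41 - 20) ≡ 33/21 mod 61. 21⁻¹ ≡ 32 (mod 61) since 21·32 = 672 ≡ 1, so λ ≡ 19.
  x = λ² - 20 - 41 = 361 - 61 ≡ 56; y = λ·(20 - 56) - 49 ≡ 60. → (56, 60)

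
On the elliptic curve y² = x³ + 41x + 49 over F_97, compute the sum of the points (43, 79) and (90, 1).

(43, 79) + (90, 1). λ = (1 - 79)/(90 - 43) ≡ 19/47 mod 97. 47⁻¹ ≡ 64 (mod 97) since 47·64 = 3008 ≡ 1, so λ ≡ 52.
  x = λ² - 43 - 90 = 2704 - 133 ≡ 49; y = λ·(43 - 49) - 79 ≡ 94. → (49, 94)

(49, 94)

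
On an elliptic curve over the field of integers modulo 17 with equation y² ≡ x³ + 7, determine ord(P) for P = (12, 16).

2P: tangent at (12, 16): λ = (3·12² + 0)/(2·16) ≡ 7/15. 15⁻¹ ≡ 8 (mod 17), so λ ≡ 7·8 ≡ 5.
  x = λ² - 12 - 12 = 25 - 24 ≡ 1; y = λ·(12 - 1) - 16 ≡ 5. → (1, 5)
3P: (1, 5) + (12, 16). λ = (16 - 5)/(12 - 1) ≡ 11/11 mod 17. 11⁻¹ ≡ 14 (mod 17), so λ ≡ 1.
  x = λ² - 1 - 12 = 1 - 13 ≡ 5; y = λ·(1 - 5) - 5 ≡ 8. → (5, 8)
4P: (5, 8) + (12, 16). λ = (16 - 8)/(12 - 5) ≡ 8/7 mod 17. 7⁻¹ ≡ 5 (mod 17) since 7·5 = 35 ≡ 1, so λ ≡ 6.
  x = λ² - 5 - 12 = 36 - 17 ≡ 2; y = λ·(5 - 2) - 8 ≡ 10. → (2, 10)
5P: (2, 10) + (12, 16). λ = (16 - 10)/(12 - 2) ≡ 6/10 mod 17. 10⁻¹ ≡ 12 (mod 17), so λ ≡ 4.
  x = λ² - 2 - 12 = 16 - 14 ≡ 2; y = λ·(2 - 2) - 10 ≡ 7. → (2, 7)
6P: (2, 7) + (12, 16). λ = (16 - 7)/(12 - 2) ≡ 9/10 mod 17. 10⁻¹ ≡ 12 (mod 17) since 10·12 = 120 ≡ 1, so λ ≡ 6.
  x = λ² - 2 - 12 = 36 - 14 ≡ 5; y = λ·(2 - 5) - 7 ≡ 9. → (5, 9)
7P: (5, 9) + (12, 16). λ = (16 - 9)/(12 - 5) ≡ 7/7 mod 17. 7⁻¹ ≡ 5 (mod 17), so λ ≡ 1.
  x = λ² - 5 - 12 = 1 - 17 ≡ 1; y = λ·(5 - 1) - 9 ≡ 12. → (1, 12)
8P: (1, 12) + (12, 16). λ = (16 - 12)/(12 - 1) ≡ 4/11 mod 17. 11⁻¹ ≡ 14 (mod 17) since 11·14 = 154 ≡ 1, so λ ≡ 5.
  x = λ² - 1 - 12 = 25 - 13 ≡ 12; y = λ·(1 - 12) - 12 ≡ 1. → (12, 1)
9P: (12, 1) + (12, 16): same x and y₁ ≡ -y₂, so the sum is ∞.
9P = ∞, so the order is 9.

9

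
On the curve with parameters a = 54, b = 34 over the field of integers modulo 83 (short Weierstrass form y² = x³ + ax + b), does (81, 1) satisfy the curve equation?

yes

y² = 1² ≡ 1; x³ + 54x + 34 = 535849 ≡ 1 (mod 83). 1 = 1.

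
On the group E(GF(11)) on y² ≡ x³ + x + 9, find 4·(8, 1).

O

Write P = (8, 1).
Repeated addition: build up to 4P.
2P: tangent at (8, 1): λ = (3·8² + 1)/(2·1) ≡ 6/2. 2⁻¹ ≡ 6 (mod 11), so λ ≡ 6·6 ≡ 3.
  x = λ² - 8 - 8 = 9 - 16 ≡ 4; y = λ·(8 - 4) - 1 ≡ 0. → (4, 0)
3P: (4, 0) + (8, 1). λ = (1 - 0)/(8 - 4) ≡ 1/4 mod 11. 4⁻¹ ≡ 3 (mod 11) since 4·3 = 12 ≡ 1, so λ ≡ 3.
  x = λ² - 4 - 8 = 9 - 12 ≡ 8; y = λ·(4 - 8) - 0 ≡ 10. → (8, 10)
4P: (8, 10) + (8, 1): same x and y₁ ≡ -y₂, so the sum is O.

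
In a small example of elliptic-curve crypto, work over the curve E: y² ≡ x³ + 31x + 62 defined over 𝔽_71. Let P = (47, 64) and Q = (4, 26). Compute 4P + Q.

First 4P:
Repeated addition: build up to 4P.
2P: tangent at (47, 64): λ = (3·47² + 31)/(2·64) ≡ 55/57. 57⁻¹ ≡ 5 (mod 71) since 57·5 = 285 ≡ 1, so λ ≡ 55·5 ≡ 62.
  x = λ² - 47 - 47 = 3844 - 94 ≡ 58; y = λ·(47 - 58) - 64 ≡ 35. → (58, 35)
3P: (58, 35) + (47, 64). λ = (64 - 35)/(47 - 58) ≡ 29/60 mod 71. 60⁻¹ ≡ 58 (mod 71), so λ ≡ 49.
  x = λ² - 58 - 47 = 2401 - 105 ≡ 24; y = λ·(58 - 24) - 35 ≡ 69. → (24, 69)
4P: (24, 69) + (47, 64). λ = (64 - 69)/(47 - 24) ≡ 66/23 mod 71. 23⁻¹ ≡ 34 (mod 71) since 23·34 = 782 ≡ 1, so λ ≡ 43.
  x = λ² - 24 - 47 = 1849 - 71 ≡ 3; y = λ·(24 - 3) - 69 ≡ 53. → (3, 53)
4P = (3, 53).
Finally 4P + Q:
(3, 53) + (4, 26). λ = (26 - 53)/(4 - 3) ≡ 44/1 mod 71. 1⁻¹ ≡ 1 (mod 71), so λ ≡ 44.
  x = λ² - 3 - 4 = 1936 - 7 ≡ 12; y = λ·(3 - 12) - 53 ≡ 48. → (12, 48)

(12, 48)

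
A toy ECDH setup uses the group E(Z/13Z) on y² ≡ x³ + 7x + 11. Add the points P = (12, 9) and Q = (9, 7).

(12, 9) + (9, 7). λ = (7 - 9)/(9 - 12) ≡ 11/10 mod 13. 10⁻¹ ≡ 4 (mod 13), so λ ≡ 5.
  x = λ² - 12 - 9 = 25 - 21 ≡ 4; y = λ·(12 - 4) - 9 ≡ 5. → (4, 5)

(4, 5)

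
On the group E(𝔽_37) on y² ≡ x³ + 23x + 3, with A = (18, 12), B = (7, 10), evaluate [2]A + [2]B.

First 2A:
Repeated addition: build up to 2A.
2A: tangent at (18, 12): λ = (3·18² + 23)/(2·12) ≡ 33/24. 24⁻¹ ≡ 17 (mod 37), so λ ≡ 33·17 ≡ 6.
  x = λ² - 18 - 18 = 36 - 36 ≡ 0; y = λ·(18 - 0) - 12 ≡ 22. → (0, 22)
2A = (0, 22).
Next 2B:
Repeated addition: build up to 2B.
2B: tangent at (7, 10): λ = (3·7² + 23)/(2·10) ≡ 22/20. 20⁻¹ ≡ 13 (mod 37), so λ ≡ 22·13 ≡ 27.
  x = λ² - 7 - 7 = 729 - 14 ≡ 12; y = λ·(7 - 12) - 10 ≡ 3. → (12, 3)
2B = (12, 3).
Finally 2A + 2B:
(0, 22) + (12, 3). λ = (3 - 22)/(12 - 0) ≡ 18/12 mod 37. 12⁻¹ ≡ 34 (mod 37), so λ ≡ 20.
  x = λ² - 0 - 12 = 400 - 12 ≡ 18; y = λ·(0 - 18) - 22 ≡ 25. → (18, 25)

(18, 25)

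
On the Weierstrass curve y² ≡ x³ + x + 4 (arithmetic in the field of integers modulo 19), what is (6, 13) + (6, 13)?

(11, 15)

tangent at (6, 13): λ = (3·6² + 1)/(2·13) ≡ 14/7. 7⁻¹ ≡ 11 (mod 19) since 7·11 = 77 ≡ 1, so λ ≡ 14·11 ≡ 2.
  x = λ² - 6 - 6 = 4 - 12 ≡ 11; y = λ·(6 - 11) - 13 ≡ 15. → (11, 15)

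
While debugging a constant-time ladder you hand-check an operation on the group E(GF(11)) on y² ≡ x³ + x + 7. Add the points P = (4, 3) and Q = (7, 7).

(4, 3) + (7, 7). λ = (7 - 3)/(7 - 4) ≡ 4/3 mod 11. 3⁻¹ ≡ 4 (mod 11), so λ ≡ 5.
  x = λ² - 4 - 7 = 25 - 11 ≡ 3; y = λ·(4 - 3) - 3 ≡ 2. → (3, 2)

(3, 2)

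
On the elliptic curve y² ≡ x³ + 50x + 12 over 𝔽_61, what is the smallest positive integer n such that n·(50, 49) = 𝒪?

2P: tangent at (50, 49): λ = (3·50² + 50)/(2·49) ≡ 47/37. 37⁻¹ ≡ 33 (mod 61), so λ ≡ 47·33 ≡ 26.
  x = λ² - 50 - 50 = 676 - 100 ≡ 27; y = λ·(50 - 27) - 49 ≡ 0. → (27, 0)
3P: (27, 0) + (50, 49). λ = (49 - 0)/(50 - 27) ≡ 49/23 mod 61. 23⁻¹ ≡ 8 (mod 61) since 23·8 = 184 ≡ 1, so λ ≡ 26.
  x = λ² - 27 - 50 = 676 - 77 ≡ 50; y = λ·(27 - 50) - 0 ≡ 12. → (50, 12)
4P: (50, 12) + (50, 49): same x and y₁ ≡ -y₂, so the sum is 𝒪.
4P = 𝒪, so the order is 4.

4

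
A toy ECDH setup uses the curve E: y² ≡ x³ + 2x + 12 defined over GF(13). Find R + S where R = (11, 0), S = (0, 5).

(5, 2)

(11, 0) + (0, 5). λ = (5 - 0)/(0 - 11) ≡ 5/2 mod 13. 2⁻¹ ≡ 7 (mod 13), so λ ≡ 9.
  x = λ² - 11 - 0 = 81 - 11 ≡ 5; y = λ·(11 - 5) - 0 ≡ 2. → (5, 2)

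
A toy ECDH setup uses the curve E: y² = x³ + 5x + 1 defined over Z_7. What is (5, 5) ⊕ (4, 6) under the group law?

(5, 5) + (4, 6). λ = (6 - 5)/(4 - 5) ≡ 1/6 mod 7. 6⁻¹ ≡ 6 (mod 7), so λ ≡ 6.
  x = λ² - 5 - 4 = 36 - 9 ≡ 6; y = λ·(5 - 6) - 5 ≡ 3. → (6, 3)

(6, 3)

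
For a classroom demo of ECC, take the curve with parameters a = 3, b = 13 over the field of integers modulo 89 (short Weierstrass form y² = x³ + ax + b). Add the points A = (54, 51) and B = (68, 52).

(54, 51) + (68, 52). λ = (52 - 51)/(68 - 54) ≡ 1/14 mod 89. 14⁻¹ ≡ 70 (mod 89), so λ ≡ 70.
  x = λ² - 54 - 68 = 4900 - 122 ≡ 61; y = λ·(54 - 61) - 51 ≡ 82. → (61, 82)

(61, 82)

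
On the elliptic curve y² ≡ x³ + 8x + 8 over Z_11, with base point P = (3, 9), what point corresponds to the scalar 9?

Double-and-add on 9 = (1001)₂. Start with P = (3, 9) for the leading 1-bit.
double: tangent at (3, 9): λ = (3·3² + 8)/(2·9) ≡ 2/7. 7⁻¹ ≡ 8 (mod 11) since 7·8 = 56 ≡ 1, so λ ≡ 2·8 ≡ 5.
  x = λ² - 3 - 3 = 25 - 6 ≡ 8; y = λ·(3 - 8) - 9 ≡ 10. → (8, 10)
double: tangent at (8, 10): λ = (3·8² + 8)/(2·10) ≡ 2/9. 9⁻¹ ≡ 5 (mod 11) since 9·5 = 45 ≡ 1, so λ ≡ 2·5 ≡ 10.
  x = λ² - 8 - 8 = 100 - 16 ≡ 7; y = λ·(8 - 7) - 10 ≡ 0. → (7, 0)
double: (7, 0) + (7, 0): same x and y₁ ≡ -y₂, so the sum is O.
add P: O + (3, 9) = (3, 9) (identity).

(3, 9)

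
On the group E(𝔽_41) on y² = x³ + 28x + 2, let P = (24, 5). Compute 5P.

O

Repeated addition: build up to 5P.
2P: tangent at (24, 5): λ = (3·24² + 28)/(2·5) ≡ 34/10. 10⁻¹ ≡ 37 (mod 41), so λ ≡ 34·37 ≡ 28.
  x = λ² - 24 - 24 = 784 - 48 ≡ 39; y = λ·(24 - 39) - 5 ≡ 26. → (39, 26)
3P: (39, 26) + (24, 5). λ = (5 - 26)/(24 - 39) ≡ 20/26 mod 41. 26⁻¹ ≡ 30 (mod 41), so λ ≡ 26.
  x = λ² - 39 - 24 = 676 - 63 ≡ 39; y = λ·(39 - 39) - 26 ≡ 15. → (39, 15)
4P: (39, 15) + (24, 5). λ = (5 - 15)/(24 - 39) ≡ 31/26 mod 41. 26⁻¹ ≡ 30 (mod 41), so λ ≡ 28.
  x = λ² - 39 - 24 = 784 - 63 ≡ 24; y = λ·(39 - 24) - 15 ≡ 36. → (24, 36)
5P: (24, 36) + (24, 5): same x and y₁ ≡ -y₂, so the sum is 𝒪.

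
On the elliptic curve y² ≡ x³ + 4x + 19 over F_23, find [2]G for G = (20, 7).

(19, 10)

tangent at (20, 7): λ = (3·20² + 4)/(2·7) ≡ 8/14. 14⁻¹ ≡ 5 (mod 23), so λ ≡ 8·5 ≡ 17.
  x = λ² - 20 - 20 = 289 - 40 ≡ 19; y = λ·(20 - 19) - 7 ≡ 10. → (19, 10)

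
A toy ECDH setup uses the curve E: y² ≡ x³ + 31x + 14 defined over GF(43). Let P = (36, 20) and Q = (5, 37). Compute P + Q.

(27, 25)

(36, 20) + (5, 37). λ = (37 - 20)/(5 - 36) ≡ 17/12 mod 43. 12⁻¹ ≡ 18 (mod 43), so λ ≡ 5.
  x = λ² - 36 - 5 = 25 - 41 ≡ 27; y = λ·(36 - 27) - 20 ≡ 25. → (27, 25)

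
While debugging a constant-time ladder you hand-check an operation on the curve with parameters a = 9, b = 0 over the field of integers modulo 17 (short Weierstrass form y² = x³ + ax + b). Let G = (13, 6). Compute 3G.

Repeated addition: build up to 3G.
2G: tangent at (13, 6): λ = (3·13² + 9)/(2·6) ≡ 6/12. 12⁻¹ ≡ 10 (mod 17), so λ ≡ 6·10 ≡ 9.
  x = λ² - 13 - 13 = 81 - 26 ≡ 4; y = λ·(13 - 4) - 6 ≡ 7. → (4, 7)
3G: (4, 7) + (13, 6). λ = (6 - 7)/(13 - 4) ≡ 16/9 mod 17. 9⁻¹ ≡ 2 (mod 17) since 9·2 = 18 ≡ 1, so λ ≡ 15.
  x = λ² - 4 - 13 = 225 - 17 ≡ 4; y = λ·(4 - 4) - 7 ≡ 10. → (4, 10)

(4, 10)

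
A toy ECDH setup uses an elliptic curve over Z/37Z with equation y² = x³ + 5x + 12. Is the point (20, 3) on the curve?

yes

y² = 3² ≡ 9; x³ + 5x + 12 = 8112 ≡ 9 (mod 37). 9 = 9.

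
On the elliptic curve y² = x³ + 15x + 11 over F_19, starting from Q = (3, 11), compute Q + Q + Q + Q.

(9, 18)

Repeated addition: build up to 4Q.
2Q: tangent at (3, 11): λ = (3·3² + 15)/(2·11) ≡ 4/3. 3⁻¹ ≡ 13 (mod 19) since 3·13 = 39 ≡ 1, so λ ≡ 4·13 ≡ 14.
  x = λ² - 3 - 3 = 196 - 6 ≡ 0; y = λ·(3 - 0) - 11 ≡ 12. → (0, 12)
3Q: (0, 12) + (3, 11). λ = (11 - 12)/(3 - 0) ≡ 18/3 mod 19. 3⁻¹ ≡ 13 (mod 19), so λ ≡ 6.
  x = λ² - 0 - 3 = 36 - 3 ≡ 14; y = λ·(0 - 14) - 12 ≡ 18. → (14, 18)
4Q: (14, 18) + (3, 11). λ = (11 - 18)/(3 - 14) ≡ 12/8 mod 19. 8⁻¹ ≡ 12 (mod 19) since 8·12 = 96 ≡ 1, so λ ≡ 11.
  x = λ² - 14 - 3 = 121 - 17 ≡ 9; y = λ·(14 - 9) - 18 ≡ 18. → (9, 18)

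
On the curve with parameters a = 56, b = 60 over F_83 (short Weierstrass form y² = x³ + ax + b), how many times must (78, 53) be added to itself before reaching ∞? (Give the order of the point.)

2P: tangent at (78, 53): λ = (3·78² + 56)/(2·53) ≡ 48/23. 23⁻¹ ≡ 65 (mod 83), so λ ≡ 48·65 ≡ 49.
  x = λ² - 78 - 78 = 2401 - 156 ≡ 4; y = λ·(78 - 4) - 53 ≡ 4. → (4, 4)
3P: (4, 4) + (78, 53). λ = (53 - 4)/(78 - 4) ≡ 49/74 mod 83. 74⁻¹ ≡ 46 (mod 83), so λ ≡ 13.
  x = λ² - 4 - 78 = 169 - 82 ≡ 4; y = λ·(4 - 4) - 4 ≡ 79. → (4, 79)
4P: (4, 79) + (78, 53). λ = (53 - 79)/(78 - 4) ≡ 57/74 mod 83. 74⁻¹ ≡ 46 (mod 83) since 74·46 = 3404 ≡ 1, so λ ≡ 49.
  x = λ² - 4 - 78 = 2401 - 82 ≡ 78; y = λ·(4 - 78) - 79 ≡ 30. → (78, 30)
5P: (78, 30) + (78, 53): same x and y₁ ≡ -y₂, so the sum is ∞.
5P = ∞, so the order is 5.

5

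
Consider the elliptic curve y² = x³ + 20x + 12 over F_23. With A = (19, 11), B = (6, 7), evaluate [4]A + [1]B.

First 4A:
Double-and-add on 4 = (100)₂. Start with A = (19, 11) for the leading 1-bit.
double: tangent at (19, 11): λ = (3·19² + 20)/(2·11) ≡ 22/22. 22⁻¹ ≡ 22 (mod 23), so λ ≡ 22·22 ≡ 1.
  x = λ² - 19 - 19 = 1 - 38 ≡ 9; y = λ·(19 - 9) - 11 ≡ 22. → (9, 22)
double: tangent at (9, 22): λ = (3·9² + 20)/(2·22) ≡ 10/21. 21⁻¹ ≡ 11 (mod 23), so λ ≡ 10·11 ≡ 18.
  x = λ² - 9 - 9 = 324 - 18 ≡ 7; y = λ·(9 - 7) - 22 ≡ 14. → (7, 14)
4A = (7, 14).
Finally 4A + B:
(7, 14) + (6, 7). λ = (7 - 14)/(6 - 7) ≡ 16/22 mod 23. 22⁻¹ ≡ 22 (mod 23), so λ ≡ 7.
  x = λ² - 7 - 6 = 49 - 13 ≡ 13; y = λ·(7 - 13) - 14 ≡ 13. → (13, 13)

(13, 13)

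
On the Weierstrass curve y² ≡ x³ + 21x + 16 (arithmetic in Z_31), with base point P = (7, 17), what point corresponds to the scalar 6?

Repeated addition: build up to 6P.
2P: tangent at (7, 17): λ = (3·7² + 21)/(2·17) ≡ 13/3. 3⁻¹ ≡ 21 (mod 31), so λ ≡ 13·21 ≡ 25.
  x = λ² - 7 - 7 = 625 - 14 ≡ 22; y = λ·(7 - 22) - 17 ≡ 11. → (22, 11)
3P: (22, 11) + (7, 17). λ = (17 - 11)/(7 - 22) ≡ 6/16 mod 31. 16⁻¹ ≡ 2 (mod 31), so λ ≡ 12.
  x = λ² - 22 - 7 = 144 - 29 ≡ 22; y = λ·(22 - 22) - 11 ≡ 20. → (22, 20)
4P: (22, 20) + (7, 17). λ = (17 - 20)/(7 - 22) ≡ 28/16 mod 31. 16⁻¹ ≡ 2 (mod 31), so λ ≡ 25.
  x = λ² - 22 - 7 = 625 - 29 ≡ 7; y = λ·(22 - 7) - 20 ≡ 14. → (7, 14)
5P: (7, 14) + (7, 17): same x and y₁ ≡ -y₂, so the sum is O.
6P: O + (7, 17) = (7, 17) (identity).

(7, 17)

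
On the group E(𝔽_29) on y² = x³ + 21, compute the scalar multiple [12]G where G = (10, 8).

O

Repeated addition: build up to 12G.
2G: tangent at (10, 8): λ = (3·10² + 0)/(2·8) ≡ 10/16. 16⁻¹ ≡ 20 (mod 29), so λ ≡ 10·20 ≡ 26.
  x = λ² - 10 - 10 = 676 - 20 ≡ 18; y = λ·(10 - 18) - 8 ≡ 16. → (18, 16)
3G: (18, 16) + (10, 8). λ = (8 - 16)/(10 - 18) ≡ 21/21 mod 29. 21⁻¹ ≡ 18 (mod 29) since 21·18 = 378 ≡ 1, so λ ≡ 1.
  x = λ² - 18 - 10 = 1 - 28 ≡ 2; y = λ·(18 - 2) - 16 ≡ 0. → (2, 0)
4G: (2, 0) + (10, 8). λ = (8 - 0)/(10 - 2) ≡ 8/8 mod 29. 8⁻¹ ≡ 11 (mod 29) since 8·11 = 88 ≡ 1, so λ ≡ 1.
  x = λ² - 2 - 10 = 1 - 12 ≡ 18; y = λ·(2 - 18) - 0 ≡ 13. → (18, 13)
5G: (18, 13) + (10, 8). λ = (8 - 13)/(10 - 18) ≡ 24/21 mod 29. 21⁻¹ ≡ 18 (mod 29), so λ ≡ 26.
  x = λ² - 18 - 10 = 676 - 28 ≡ 10; y = λ·(18 - 10) - 13 ≡ 21. → (10, 21)
6G: (10, 21) + (10, 8): same x and y₁ ≡ -y₂, so the sum is O.
7G: O + (10, 8) = (10, 8) (identity).
8G: tangent at (10, 8): λ = (3·10² + 0)/(2·8) ≡ 10/16. 16⁻¹ ≡ 20 (mod 29) since 16·20 = 320 ≡ 1, so λ ≡ 10·20 ≡ 26.
  x = λ² - 10 - 10 = 676 - 20 ≡ 18; y = λ·(10 - 18) - 8 ≡ 16. → (18, 16)
9G: (18, 16) + (10, 8). λ = (8 - 16)/(10 - 18) ≡ 21/21 mod 29. 21⁻¹ ≡ 18 (mod 29), so λ ≡ 1.
  x = λ² - 18 - 10 = 1 - 28 ≡ 2; y = λ·(18 - 2) - 16 ≡ 0. → (2, 0)
10G: (2, 0) + (10, 8). λ = (8 - 0)/(10 - 2) ≡ 8/8 mod 29. 8⁻¹ ≡ 11 (mod 29) since 8·11 = 88 ≡ 1, so λ ≡ 1.
  x = λ² - 2 - 10 = 1 - 12 ≡ 18; y = λ·(2 - 18) - 0 ≡ 13. → (18, 13)
11G: (18, 13) + (10, 8). λ = (8 - 13)/(10 - 18) ≡ 24/21 mod 29. 21⁻¹ ≡ 18 (mod 29), so λ ≡ 26.
  x = λ² - 18 - 10 = 676 - 28 ≡ 10; y = λ·(18 - 10) - 13 ≡ 21. → (10, 21)
12G: (10, 21) + (10, 8): same x and y₁ ≡ -y₂, so the sum is O.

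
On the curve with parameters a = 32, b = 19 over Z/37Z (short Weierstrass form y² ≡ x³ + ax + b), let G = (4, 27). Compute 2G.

tangent at (4, 27): λ = (3·4² + 32)/(2·27) ≡ 6/17. 17⁻¹ ≡ 24 (mod 37), so λ ≡ 6·24 ≡ 33.
  x = λ² - 4 - 4 = 1089 - 8 ≡ 8; y = λ·(4 - 8) - 27 ≡ 26. → (8, 26)

(8, 26)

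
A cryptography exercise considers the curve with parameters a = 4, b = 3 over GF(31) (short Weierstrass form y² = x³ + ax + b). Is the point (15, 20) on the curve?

yes

y² = 20² ≡ 28; x³ + 4x + 3 = 3438 ≡ 28 (mod 31). 28 = 28.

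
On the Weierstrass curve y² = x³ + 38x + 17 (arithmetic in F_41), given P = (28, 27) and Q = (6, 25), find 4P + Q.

(30, 20)

First 4P:
Repeated addition: build up to 4P.
2P: tangent at (28, 27): λ = (3·28² + 38)/(2·27) ≡ 12/13. 13⁻¹ ≡ 19 (mod 41), so λ ≡ 12·19 ≡ 23.
  x = λ² - 28 - 28 = 529 - 56 ≡ 22; y = λ·(28 - 22) - 27 ≡ 29. → (22, 29)
3P: (22, 29) + (28, 27). λ = (27 - 29)/(28 - 22) ≡ 39/6 mod 41. 6⁻¹ ≡ 7 (mod 41) since 6·7 = 42 ≡ 1, so λ ≡ 27.
  x = λ² - 22 - 28 = 729 - 50 ≡ 23; y = λ·(22 - 23) - 29 ≡ 26. → (23, 26)
4P: (23, 26) + (28, 27). λ = (27 - 26)/(28 - 23) ≡ 1/5 mod 41. 5⁻¹ ≡ 33 (mod 41), so λ ≡ 33.
  x = λ² - 23 - 28 = 1089 - 51 ≡ 13; y = λ·(23 - 13) - 26 ≡ 17. → (13, 17)
4P = (13, 17).
Finally 4P + Q:
(13, 17) + (6, 25). λ = (25 - 17)/(6 - 13) ≡ 8/34 mod 41. 34⁻¹ ≡ 35 (mod 41) since 34·35 = 1190 ≡ 1, so λ ≡ 34.
  x = λ² - 13 - 6 = 1156 - 19 ≡ 30; y = λ·(13 - 30) - 17 ≡ 20. → (30, 20)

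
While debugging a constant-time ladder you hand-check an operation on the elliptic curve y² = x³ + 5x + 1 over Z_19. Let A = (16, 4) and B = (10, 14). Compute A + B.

(16, 4) + (10, 14). λ = (14 - 4)/(10 - 16) ≡ 10/13 mod 19. 13⁻¹ ≡ 3 (mod 19), so λ ≡ 11.
  x = λ² - 16 - 10 = 121 - 26 ≡ 0; y = λ·(16 - 0) - 4 ≡ 1. → (0, 1)

(0, 1)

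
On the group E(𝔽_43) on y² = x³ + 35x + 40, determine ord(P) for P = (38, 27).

2P: tangent at (38, 27): λ = (3·38² + 35)/(2·27) ≡ 24/11. 11⁻¹ ≡ 4 (mod 43), so λ ≡ 24·4 ≡ 10.
  x = λ² - 38 - 38 = 100 - 76 ≡ 24; y = λ·(38 - 24) - 27 ≡ 27. → (24, 27)
3P: (24, 27) + (38, 27). λ = (27 - 27)/(38 - 24) ≡ 0/14 mod 43. 14⁻¹ ≡ 40 (mod 43), so λ ≡ 0.
  x = λ² - 24 - 38 = 0 - 62 ≡ 24; y = λ·(24 - 24) - 27 ≡ 16. → (24, 16)
4P: (24, 16) + (38, 27). λ = (27 - 16)/(38 - 24) ≡ 11/14 mod 43. 14⁻¹ ≡ 40 (mod 43), so λ ≡ 10.
  x = λ² - 24 - 38 = 100 - 62 ≡ 38; y = λ·(24 - 38) - 16 ≡ 16. → (38, 16)
5P: (38, 16) + (38, 27): same x and y₁ ≡ -y₂, so the sum is O.
5P = O, so the order is 5.

5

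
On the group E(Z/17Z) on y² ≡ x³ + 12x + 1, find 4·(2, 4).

(6, 0)

Write Q = (2, 4).
Double-and-add on 4 = (100)₂. Start with Q = (2, 4) for the leading 1-bit.
double: tangent at (2, 4): λ = (3·2² + 12)/(2·4) ≡ 7/8. 8⁻¹ ≡ 15 (mod 17) since 8·15 = 120 ≡ 1, so λ ≡ 7·15 ≡ 3.
  x = λ² - 2 - 2 = 9 - 4 ≡ 5; y = λ·(2 - 5) - 4 ≡ 4. → (5, 4)
double: tangent at (5, 4): λ = (3·5² + 12)/(2·4) ≡ 2/8. 8⁻¹ ≡ 15 (mod 17) since 8·15 = 120 ≡ 1, so λ ≡ 2·15 ≡ 13.
  x = λ² - 5 - 5 = 169 - 10 ≡ 6; y = λ·(5 - 6) - 4 ≡ 0. → (6, 0)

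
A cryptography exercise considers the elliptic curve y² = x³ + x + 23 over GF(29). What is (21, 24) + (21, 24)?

tangent at (21, 24): λ = (3·21² + 1)/(2·24) ≡ 19/19. 19⁻¹ ≡ 26 (mod 29), so λ ≡ 19·26 ≡ 1.
  x = λ² - 21 - 21 = 1 - 42 ≡ 17; y = λ·(21 - 17) - 24 ≡ 9. → (17, 9)

(17, 9)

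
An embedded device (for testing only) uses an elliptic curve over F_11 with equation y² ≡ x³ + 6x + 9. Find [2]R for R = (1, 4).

tangent at (1, 4): λ = (3·1² + 6)/(2·4) ≡ 9/8. 8⁻¹ ≡ 7 (mod 11), so λ ≡ 9·7 ≡ 8.
  x = λ² - 1 - 1 = 64 - 2 ≡ 7; y = λ·(1 - 7) - 4 ≡ 3. → (7, 3)

(7, 3)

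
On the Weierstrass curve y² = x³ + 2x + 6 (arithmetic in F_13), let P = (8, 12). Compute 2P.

(7, 8)

tangent at (8, 12): λ = (3·8² + 2)/(2·12) ≡ 12/11. 11⁻¹ ≡ 6 (mod 13), so λ ≡ 12·6 ≡ 7.
  x = λ² - 8 - 8 = 49 - 16 ≡ 7; y = λ·(8 - 7) - 12 ≡ 8. → (7, 8)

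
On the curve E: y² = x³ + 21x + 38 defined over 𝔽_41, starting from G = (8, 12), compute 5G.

Repeated addition: build up to 5G.
2G: tangent at (8, 12): λ = (3·8² + 21)/(2·12) ≡ 8/24. 24⁻¹ ≡ 12 (mod 41) since 24·12 = 288 ≡ 1, so λ ≡ 8·12 ≡ 14.
  x = λ² - 8 - 8 = 196 - 16 ≡ 16; y = λ·(8 - 16) - 12 ≡ 40. → (16, 40)
3G: (16, 40) + (8, 12). λ = (12 - 40)/(8 - 16) ≡ 13/33 mod 41. 33⁻¹ ≡ 5 (mod 41), so λ ≡ 24.
  x = λ² - 16 - 8 = 576 - 24 ≡ 19; y = λ·(16 - 19) - 40 ≡ 11. → (19, 11)
4G: (19, 11) + (8, 12). λ = (12 - 11)/(8 - 19) ≡ 1/30 mod 41. 30⁻¹ ≡ 26 (mod 41), so λ ≡ 26.
  x = λ² - 19 - 8 = 676 - 27 ≡ 34; y = λ·(19 - 34) - 11 ≡ 9. → (34, 9)
5G: (34, 9) + (8, 12). λ = (12 - 9)/(8 - 34) ≡ 3/15 mod 41. 15⁻¹ ≡ 11 (mod 41), so λ ≡ 33.
  x = λ² - 34 - 8 = 1089 - 42 ≡ 22; y = λ·(34 - 22) - 9 ≡ 18. → (22, 18)

(22, 18)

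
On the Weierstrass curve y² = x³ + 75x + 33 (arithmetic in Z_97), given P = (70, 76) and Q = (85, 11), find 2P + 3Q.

(0, 18)

First 2P:
Repeated addition: build up to 2P.
2P: tangent at (70, 76): λ = (3·70² + 75)/(2·76) ≡ 31/55. 55⁻¹ ≡ 30 (mod 97) since 55·30 = 1650 ≡ 1, so λ ≡ 31·30 ≡ 57.
  x = λ² - 70 - 70 = 3249 - 140 ≡ 5; y = λ·(70 - 5) - 76 ≡ 40. → (5, 40)
2P = (5, 40).
Next 3Q:
Repeated addition: build up to 3Q.
2Q: tangent at (85, 11): λ = (3·85² + 75)/(2·11) ≡ 22/22. 22⁻¹ ≡ 75 (mod 97) since 22·75 = 1650 ≡ 1, so λ ≡ 22·75 ≡ 1.
  x = λ² - 85 - 85 = 1 - 170 ≡ 25; y = λ·(85 - 25) - 11 ≡ 49. → (25, 49)
3Q: (25, 49) + (85, 11). λ = (11 - 49)/(85 - 25) ≡ 59/60 mod 97. 60⁻¹ ≡ 76 (mod 97), so λ ≡ 22.
  x = λ² - 25 - 85 = 484 - 110 ≡ 83; y = λ·(25 - 83) - 49 ≡ 33. → (83, 33)
3Q = (83, 33).
Finally 2P + 3Q:
(5, 40) + (83, 33). λ = (33 - 40)/(83 - 5) ≡ 90/78 mod 97. 78⁻¹ ≡ 51 (mod 97) since 78·51 = 3978 ≡ 1, so λ ≡ 31.
  x = λ² - 5 - 83 = 961 - 88 ≡ 0; y = λ·(5 - 0) - 40 ≡ 18. → (0, 18)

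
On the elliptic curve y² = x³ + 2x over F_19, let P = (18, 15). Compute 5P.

(0, 0)

Repeated addition: build up to 5P.
2P: tangent at (18, 15): λ = (3·18² + 2)/(2·15) ≡ 5/11. 11⁻¹ ≡ 7 (mod 19), so λ ≡ 5·7 ≡ 16.
  x = λ² - 18 - 18 = 256 - 36 ≡ 11; y = λ·(18 - 11) - 15 ≡ 2. → (11, 2)
3P: (11, 2) + (18, 15). λ = (15 - 2)/(18 - 11) ≡ 13/7 mod 19. 7⁻¹ ≡ 11 (mod 19) since 7·11 = 77 ≡ 1, so λ ≡ 10.
  x = λ² - 11 - 18 = 100 - 29 ≡ 14; y = λ·(11 - 14) - 2 ≡ 6. → (14, 6)
4P: (14, 6) + (18, 15). λ = (15 - 6)/(18 - 14) ≡ 9/4 mod 19. 4⁻¹ ≡ 5 (mod 19), so λ ≡ 7.
  x = λ² - 14 - 18 = 49 - 32 ≡ 17; y = λ·(14 - 17) - 6 ≡ 11. → (17, 11)
5P: (17, 11) + (18, 15). λ = (15 - 11)/(18 - 17) ≡ 4/1 mod 19. 1⁻¹ ≡ 1 (mod 19), so λ ≡ 4.
  x = λ² - 17 - 18 = 16 - 35 ≡ 0; y = λ·(17 - 0) - 11 ≡ 0. → (0, 0)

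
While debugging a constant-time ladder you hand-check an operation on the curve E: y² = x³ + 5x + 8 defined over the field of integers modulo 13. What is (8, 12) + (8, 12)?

(11, 4)

tangent at (8, 12): λ = (3·8² + 5)/(2·12) ≡ 2/11. 11⁻¹ ≡ 6 (mod 13), so λ ≡ 2·6 ≡ 12.
  x = λ² - 8 - 8 = 144 - 16 ≡ 11; y = λ·(8 - 11) - 12 ≡ 4. → (11, 4)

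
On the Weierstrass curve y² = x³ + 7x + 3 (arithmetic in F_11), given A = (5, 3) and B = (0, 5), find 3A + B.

(1, 0)

First 3A:
Repeated addition: build up to 3A.
2A: tangent at (5, 3): λ = (3·5² + 7)/(2·3) ≡ 5/6. 6⁻¹ ≡ 2 (mod 11) since 6·2 = 12 ≡ 1, so λ ≡ 5·2 ≡ 10.
  x = λ² - 5 - 5 = 100 - 10 ≡ 2; y = λ·(5 - 2) - 3 ≡ 5. → (2, 5)
3A: (2, 5) + (5, 3). λ = (3 - 5)/(5 - 2) ≡ 9/3 mod 11. 3⁻¹ ≡ 4 (mod 11) since 3·4 = 12 ≡ 1, so λ ≡ 3.
  x = λ² - 2 - 5 = 9 - 7 ≡ 2; y = λ·(2 - 2) - 5 ≡ 6. → (2, 6)
3A = (2, 6).
Finally 3A + B:
(2, 6) + (0, 5). λ = (5 - 6)/(0 - 2) ≡ 10/9 mod 11. 9⁻¹ ≡ 5 (mod 11), so λ ≡ 6.
  x = λ² - 2 - 0 = 36 - 2 ≡ 1; y = λ·(2 - 1) - 6 ≡ 0. → (1, 0)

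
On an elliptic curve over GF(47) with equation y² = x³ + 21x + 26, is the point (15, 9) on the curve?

no

y² = 9² ≡ 34; x³ + 21x + 26 = 3716 ≡ 3 (mod 47). 34 ≠ 3.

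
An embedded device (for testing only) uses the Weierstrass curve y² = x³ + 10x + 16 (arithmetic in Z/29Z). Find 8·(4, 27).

Write G = (4, 27).
Repeated addition: build up to 8G.
2G: tangent at (4, 27): λ = (3·4² + 10)/(2·27) ≡ 0/25. 25⁻¹ ≡ 7 (mod 29), so λ ≡ 0·7 ≡ 0.
  x = λ² - 4 - 4 = 0 - 8 ≡ 21; y = λ·(4 - 21) - 27 ≡ 2. → (21, 2)
3G: (21, 2) + (4, 27). λ = (27 - 2)/(4 - 21) ≡ 25/12 mod 29. 12⁻¹ ≡ 17 (mod 29), so λ ≡ 19.
  x = λ² - 21 - 4 = 361 - 25 ≡ 17; y = λ·(21 - 17) - 2 ≡ 16. → (17, 16)
4G: (17, 16) + (4, 27). λ = (27 - 16)/(4 - 17) ≡ 11/16 mod 29. 16⁻¹ ≡ 20 (mod 29) since 16·20 = 320 ≡ 1, so λ ≡ 17.
  x = λ² - 17 - 4 = 289 - 21 ≡ 7; y = λ·(17 - 7) - 16 ≡ 9. → (7, 9)
5G: (7, 9) + (4, 27). λ = (27 - 9)/(4 - 7) ≡ 18/26 mod 29. 26⁻¹ ≡ 19 (mod 29), so λ ≡ 23.
  x = λ² - 7 - 4 = 529 - 11 ≡ 25; y = λ·(7 - 25) - 9 ≡ 12. → (25, 12)
6G: (25, 12) + (4, 27). λ = (27 - 12)/(4 - 25) ≡ 15/8 mod 29. 8⁻¹ ≡ 11 (mod 29) since 8·11 = 88 ≡ 1, so λ ≡ 20.
  x = λ² - 25 - 4 = 400 - 29 ≡ 23; y = λ·(25 - 23) - 12 ≡ 28. → (23, 28)
7G: (23, 28) + (4, 27). λ = (27 - 28)/(4 - 23) ≡ 28/10 mod 29. 10⁻¹ ≡ 3 (mod 29), so λ ≡ 26.
  x = λ² - 23 - 4 = 676 - 27 ≡ 11; y = λ·(23 - 11) - 28 ≡ 23. → (11, 23)
8G: (11, 23) + (4, 27). λ = (27 - 23)/(4 - 11) ≡ 4/22 mod 29. 22⁻¹ ≡ 4 (mod 29), so λ ≡ 16.
  x = λ² - 11 - 4 = 256 - 15 ≡ 9; y = λ·(11 - 9) - 23 ≡ 9. → (9, 9)

(9, 9)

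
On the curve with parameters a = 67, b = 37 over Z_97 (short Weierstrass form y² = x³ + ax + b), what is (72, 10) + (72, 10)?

tangent at (72, 10): λ = (3·72² + 67)/(2·10) ≡ 2/20. 20⁻¹ ≡ 34 (mod 97) since 20·34 = 680 ≡ 1, so λ ≡ 2·34 ≡ 68.
  x = λ² - 72 - 72 = 4624 - 144 ≡ 18; y = λ·(72 - 18) - 10 ≡ 73. → (18, 73)

(18, 73)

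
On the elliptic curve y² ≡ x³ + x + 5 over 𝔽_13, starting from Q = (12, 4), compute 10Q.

Double-and-add on 10 = (1010)₂. Start with Q = (12, 4) for the leading 1-bit.
double: tangent at (12, 4): λ = (3·12² + 1)/(2·4) ≡ 4/8. 8⁻¹ ≡ 5 (mod 13), so λ ≡ 4·5 ≡ 7.
  x = λ² - 12 - 12 = 49 - 24 ≡ 12; y = λ·(12 - 12) - 4 ≡ 9. → (12, 9)
double: tangent at (12, 9): λ = (3·12² + 1)/(2·9) ≡ 4/5. 5⁻¹ ≡ 8 (mod 13) since 5·8 = 40 ≡ 1, so λ ≡ 4·8 ≡ 6.
  x = λ² - 12 - 12 = 36 - 24 ≡ 12; y = λ·(12 - 12) - 9 ≡ 4. → (12, 4)
add Q: tangent at (12, 4): λ = (3·12² + 1)/(2·4) ≡ 4/8. 8⁻¹ ≡ 5 (mod 13), so λ ≡ 4·5 ≡ 7.
  x = λ² - 12 - 12 = 49 - 24 ≡ 12; y = λ·(12 - 12) - 4 ≡ 9. → (12, 9)
double: tangent at (12, 9): λ = (3·12² + 1)/(2·9) ≡ 4/5. 5⁻¹ ≡ 8 (mod 13), so λ ≡ 4·8 ≡ 6.
  x = λ² - 12 - 12 = 36 - 24 ≡ 12; y = λ·(12 - 12) - 9 ≡ 4. → (12, 4)

(12, 4)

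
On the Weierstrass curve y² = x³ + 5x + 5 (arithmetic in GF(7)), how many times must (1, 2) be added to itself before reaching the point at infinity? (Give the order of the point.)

7

2P: tangent at (1, 2): λ = (3·1² + 5)/(2·2) ≡ 1/4. 4⁻¹ ≡ 2 (mod 7), so λ ≡ 1·2 ≡ 2.
  x = λ² - 1 - 1 = 4 - 2 ≡ 2; y = λ·(1 - 2) - 2 ≡ 3. → (2, 3)
3P: (2, 3) + (1, 2). λ = (2 - 3)/(1 - 2) ≡ 6/6 mod 7. 6⁻¹ ≡ 6 (mod 7) since 6·6 = 36 ≡ 1, so λ ≡ 1.
  x = λ² - 2 - 1 = 1 - 3 ≡ 5; y = λ·(2 - 5) - 3 ≡ 1. → (5, 1)
4P: (5, 1) + (1, 2). λ = (2 - 1)/(1 - 5) ≡ 1/3 mod 7. 3⁻¹ ≡ 5 (mod 7) since 3·5 = 15 ≡ 1, so λ ≡ 5.
  x = λ² - 5 - 1 = 25 - 6 ≡ 5; y = λ·(5 - 5) - 1 ≡ 6. → (5, 6)
5P: (5, 6) + (1, 2). λ = (2 - 6)/(1 - 5) ≡ 3/3 mod 7. 3⁻¹ ≡ 5 (mod 7) since 3·5 = 15 ≡ 1, so λ ≡ 1.
  x = λ² - 5 - 1 = 1 - 6 ≡ 2; y = λ·(5 - 2) - 6 ≡ 4. → (2, 4)
6P: (2, 4) + (1, 2). λ = (2 - 4)/(1 - 2) ≡ 5/6 mod 7. 6⁻¹ ≡ 6 (mod 7), so λ ≡ 2.
  x = λ² - 2 - 1 = 4 - 3 ≡ 1; y = λ·(2 - 1) - 4 ≡ 5. → (1, 5)
7P: (1, 5) + (1, 2): same x and y₁ ≡ -y₂, so the sum is the point at infinity.
7P = the point at infinity, so the order is 7.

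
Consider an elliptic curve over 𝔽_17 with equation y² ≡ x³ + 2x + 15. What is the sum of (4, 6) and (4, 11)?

O

The two points share x = 4 and their y-coordinates satisfy 6 + 11 ≡ 0 (mod 17), so they are inverses. Their sum is the point at infinity.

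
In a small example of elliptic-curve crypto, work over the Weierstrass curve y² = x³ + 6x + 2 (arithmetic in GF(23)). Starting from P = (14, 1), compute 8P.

Repeated addition: build up to 8P.
2P: tangent at (14, 1): λ = (3·14² + 6)/(2·1) ≡ 19/2. 2⁻¹ ≡ 12 (mod 23) since 2·12 = 24 ≡ 1, so λ ≡ 19·12 ≡ 21.
  x = λ² - 14 - 14 = 441 - 28 ≡ 22; y = λ·(14 - 22) - 1 ≡ 15. → (22, 15)
3P: (22, 15) + (14, 1). λ = (1 - 15)/(14 - 22) ≡ 9/15 mod 23. 15⁻¹ ≡ 20 (mod 23), so λ ≡ 19.
  x = λ² - 22 - 14 = 361 - 36 ≡ 3; y = λ·(22 - 3) - 15 ≡ 1. → (3, 1)
4P: (3, 1) + (14, 1). λ = (1 - 1)/(14 - 3) ≡ 0/11 mod 23. 11⁻¹ ≡ 21 (mod 23), so λ ≡ 0.
  x = λ² - 3 - 14 = 0 - 17 ≡ 6; y = λ·(3 - 6) - 1 ≡ 22. → (6, 22)
5P: (6, 22) + (14, 1). λ = (1 - 22)/(14 - 6) ≡ 2/8 mod 23. 8⁻¹ ≡ 3 (mod 23) since 8·3 = 24 ≡ 1, so λ ≡ 6.
  x = λ² - 6 - 14 = 36 - 20 ≡ 16; y = λ·(6 - 16) - 22 ≡ 10. → (16, 10)
6P: (16, 10) + (14, 1). λ = (1 - 10)/(14 - 16) ≡ 14/21 mod 23. 21⁻¹ ≡ 11 (mod 23) since 21·11 = 231 ≡ 1, so λ ≡ 16.
  x = λ² - 16 - 14 = 256 - 30 ≡ 19; y = λ·(16 - 19) - 10 ≡ 11. → (19, 11)
7P: (19, 11) + (14, 1). λ = (1 - 11)/(14 - 19) ≡ 13/18 mod 23. 18⁻¹ ≡ 9 (mod 23), so λ ≡ 2.
  x = λ² - 19 - 14 = 4 - 33 ≡ 17; y = λ·(19 - 17) - 11 ≡ 16. → (17, 16)
8P: (17, 16) + (14, 1). λ = (1 - 16)/(14 - 17) ≡ 8/20 mod 23. 20⁻¹ ≡ 15 (mod 23) since 20·15 = 300 ≡ 1, so λ ≡ 5.
  x = λ² - 17 - 14 = 25 - 31 ≡ 17; y = λ·(17 - 17) - 16 ≡ 7. → (17, 7)

(17, 7)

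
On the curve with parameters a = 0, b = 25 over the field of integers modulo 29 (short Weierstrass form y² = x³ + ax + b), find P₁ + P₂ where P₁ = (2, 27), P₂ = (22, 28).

(2, 27) + (22, 28). λ = (28 - 27)/(22 - 2) ≡ 1/20 mod 29. 20⁻¹ ≡ 16 (mod 29), so λ ≡ 16.
  x = λ² - 2 - 22 = 256 - 24 ≡ 0; y = λ·(2 - 0) - 27 ≡ 5. → (0, 5)

(0, 5)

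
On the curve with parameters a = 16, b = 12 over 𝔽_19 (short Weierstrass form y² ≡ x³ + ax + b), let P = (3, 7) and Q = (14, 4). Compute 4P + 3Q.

(7, 7)

First 4P:
Double-and-add on 4 = (100)₂. Start with P = (3, 7) for the leading 1-bit.
double: tangent at (3, 7): λ = (3·3² + 16)/(2·7) ≡ 5/14. 14⁻¹ ≡ 15 (mod 19), so λ ≡ 5·15 ≡ 18.
  x = λ² - 3 - 3 = 324 - 6 ≡ 14; y = λ·(3 - 14) - 7 ≡ 4. → (14, 4)
double: tangent at (14, 4): λ = (3·14² + 16)/(2·4) ≡ 15/8. 8⁻¹ ≡ 12 (mod 19), so λ ≡ 15·12 ≡ 9.
  x = λ² - 14 - 14 = 81 - 28 ≡ 15; y = λ·(14 - 15) - 4 ≡ 6. → (15, 6)
4P = (15, 6).
Next 3Q:
Repeated addition: build up to 3Q.
2Q: tangent at (14, 4): λ = (3·14² + 16)/(2·4) ≡ 15/8. 8⁻¹ ≡ 12 (mod 19) since 8·12 = 96 ≡ 1, so λ ≡ 15·12 ≡ 9.
  x = λ² - 14 - 14 = 81 - 28 ≡ 15; y = λ·(14 - 15) - 4 ≡ 6. → (15, 6)
3Q: (15, 6) + (14, 4). λ = (4 - 6)/(14 - 15) ≡ 17/18 mod 19. 18⁻¹ ≡ 18 (mod 19) since 18·18 = 324 ≡ 1, so λ ≡ 2.
  x = λ² - 15 - 14 = 4 - 29 ≡ 13; y = λ·(15 - 13) - 6 ≡ 17. → (13, 17)
3Q = (13, 17).
Finally 4P + 3Q:
(15, 6) + (13, 17). λ = (17 - 6)/(13 - 15) ≡ 11/17 mod 19. 17⁻¹ ≡ 9 (mod 19), so λ ≡ 4.
  x = λ² - 15 - 13 = 16 - 28 ≡ 7; y = λ·(15 - 7) - 6 ≡ 7. → (7, 7)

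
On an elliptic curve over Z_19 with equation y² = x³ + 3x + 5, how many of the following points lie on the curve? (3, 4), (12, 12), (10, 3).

1

(3, 4): 4² ≡ 16, rhs ≡ 3 → off.
(12, 12): 12² ≡ 11, rhs ≡ 2 → off.
(10, 3): 3² ≡ 9, rhs ≡ 9 → on.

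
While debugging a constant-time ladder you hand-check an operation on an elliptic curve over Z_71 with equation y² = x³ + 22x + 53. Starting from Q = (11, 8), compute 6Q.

(9, 46)

Repeated addition: build up to 6Q.
2Q: tangent at (11, 8): λ = (3·11² + 22)/(2·8) ≡ 30/16. 16⁻¹ ≡ 40 (mod 71) since 16·40 = 640 ≡ 1, so λ ≡ 30·40 ≡ 64.
  x = λ² - 11 - 11 = 4096 - 22 ≡ 27; y = λ·(11 - 27) - 8 ≡ 33. → (27, 33)
3Q: (27, 33) + (11, 8). λ = (8 - 33)/(11 - 27) ≡ 46/55 mod 71. 55⁻¹ ≡ 31 (mod 71), so λ ≡ 6.
  x = λ² - 27 - 11 = 36 - 38 ≡ 69; y = λ·(27 - 69) - 33 ≡ 70. → (69, 70)
4Q: (69, 70) + (11, 8). λ = (8 - 70)/(11 - 69) ≡ 9/13 mod 71. 13⁻¹ ≡ 11 (mod 71), so λ ≡ 28.
  x = λ² - 69 - 11 = 784 - 80 ≡ 65; y = λ·(69 - 65) - 70 ≡ 42. → (65, 42)
5Q: (65, 42) + (11, 8). λ = (8 - 42)/(11 - 65) ≡ 37/17 mod 71. 17⁻¹ ≡ 46 (mod 71) since 17·46 = 782 ≡ 1, so λ ≡ 69.
  x = λ² - 65 - 11 = 4761 - 76 ≡ 70; y = λ·(65 - 70) - 42 ≡ 39. → (70, 39)
6Q: (70, 39) + (11, 8). λ = (8 - 39)/(11 - 70) ≡ 40/12 mod 71. 12⁻¹ ≡ 6 (mod 71) since 12·6 = 72 ≡ 1, so λ ≡ 27.
  x = λ² - 70 - 11 = 729 - 81 ≡ 9; y = λ·(70 - 9) - 39 ≡ 46. → (9, 46)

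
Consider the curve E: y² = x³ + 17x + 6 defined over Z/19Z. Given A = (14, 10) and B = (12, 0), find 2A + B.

First 2A:
Repeated addition: build up to 2A.
2A: tangent at (14, 10): λ = (3·14² + 17)/(2·10) ≡ 16/1. 1⁻¹ ≡ 1 (mod 19), so λ ≡ 16·1 ≡ 16.
  x = λ² - 14 - 14 = 256 - 28 ≡ 0; y = λ·(14 - 0) - 10 ≡ 5. → (0, 5)
2A = (0, 5).
Finally 2A + B:
(0, 5) + (12, 0). λ = (0 - 5)/(12 - 0) ≡ 14/12 mod 19. 12⁻¹ ≡ 8 (mod 19) since 12·8 = 96 ≡ 1, so λ ≡ 17.
  x = λ² - 0 - 12 = 289 - 12 ≡ 11; y = λ·(0 - 11) - 5 ≡ 17. → (11, 17)

(11, 17)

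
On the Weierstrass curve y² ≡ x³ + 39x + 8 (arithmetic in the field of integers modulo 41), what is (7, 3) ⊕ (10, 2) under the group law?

(7, 3) + (10, 2). λ = (2 - 3)/(10 - 7) ≡ 40/3 mod 41. 3⁻¹ ≡ 14 (mod 41) since 3·14 = 42 ≡ 1, so λ ≡ 27.
  x = λ² - 7 - 10 = 729 - 17 ≡ 15; y = λ·(7 - 15) - 3 ≡ 27. → (15, 27)

(15, 27)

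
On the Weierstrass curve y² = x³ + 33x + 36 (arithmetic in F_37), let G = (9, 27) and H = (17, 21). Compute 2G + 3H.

First 2G:
Repeated addition: build up to 2G.
2G: tangent at (9, 27): λ = (3·9² + 33)/(2·27) ≡ 17/17. 17⁻¹ ≡ 24 (mod 37) since 17·24 = 408 ≡ 1, so λ ≡ 17·24 ≡ 1.
  x = λ² - 9 - 9 = 1 - 18 ≡ 20; y = λ·(9 - 20) - 27 ≡ 36. → (20, 36)
2G = (20, 36).
Next 3H:
Repeated addition: build up to 3H.
2H: tangent at (17, 21): λ = (3·17² + 33)/(2·21) ≡ 12/5. 5⁻¹ ≡ 15 (mod 37), so λ ≡ 12·15 ≡ 32.
  x = λ² - 17 - 17 = 1024 - 34 ≡ 28; y = λ·(17 - 28) - 21 ≡ 34. → (28, 34)
3H: (28, 34) + (17, 21). λ = (21 - 34)/(17 - 28) ≡ 24/26 mod 37. 26⁻¹ ≡ 10 (mod 37) since 26·10 = 260 ≡ 1, so λ ≡ 18.
  x = λ² - 28 - 17 = 324 - 45 ≡ 20; y = λ·(28 - 20) - 34 ≡ 36. → (20, 36)
3H = (20, 36).
Finally 2G + 3H:
tangent at (20, 36): λ = (3·20² + 33)/(2·36) ≡ 12/35. 35⁻¹ ≡ 18 (mod 37), so λ ≡ 12·18 ≡ 31.
  x = λ² - 20 - 20 = 961 - 40 ≡ 33; y = λ·(20 - 33) - 36 ≡ 5. → (33, 5)

(33, 5)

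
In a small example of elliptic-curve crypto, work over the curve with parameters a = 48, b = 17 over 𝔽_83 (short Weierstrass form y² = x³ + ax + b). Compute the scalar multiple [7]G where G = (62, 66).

Repeated addition: build up to 7G.
2G: tangent at (62, 66): λ = (3·62² + 48)/(2·66) ≡ 43/49. 49⁻¹ ≡ 61 (mod 83), so λ ≡ 43·61 ≡ 50.
  x = λ² - 62 - 62 = 2500 - 124 ≡ 52; y = λ·(62 - 52) - 66 ≡ 19. → (52, 19)
3G: (52, 19) + (62, 66). λ = (66 - 19)/(62 - 52) ≡ 47/10 mod 83. 10⁻¹ ≡ 25 (mod 83), so λ ≡ 13.
  x = λ² - 52 - 62 = 169 - 114 ≡ 55; y = λ·(52 - 55) - 19 ≡ 25. → (55, 25)
4G: (55, 25) + (62, 66). λ = (66 - 25)/(62 - 55) ≡ 41/7 mod 83. 7⁻¹ ≡ 12 (mod 83), so λ ≡ 77.
  x = λ² - 55 - 62 = 5929 - 117 ≡ 2; y = λ·(55 - 2) - 25 ≡ 72. → (2, 72)
5G: (2, 72) + (62, 66). λ = (66 - 72)/(62 - 2) ≡ 77/60 mod 83. 60⁻¹ ≡ 18 (mod 83), so λ ≡ 58.
  x = λ² - 2 - 62 = 3364 - 64 ≡ 63; y = λ·(2 - 63) - 72 ≡ 42. → (63, 42)
6G: (63, 42) + (62, 66). λ = (66 - 42)/(62 - 63) ≡ 24/82 mod 83. 82⁻¹ ≡ 82 (mod 83) since 82·82 = 6724 ≡ 1, so λ ≡ 59.
  x = λ² - 63 - 62 = 3481 - 125 ≡ 36; y = λ·(63 - 36) - 42 ≡ 57. → (36, 57)
7G: (36, 57) + (62, 66). λ = (66 - 57)/(62 - 36) ≡ 9/26 mod 83. 26⁻¹ ≡ 16 (mod 83) since 26·16 = 416 ≡ 1, so λ ≡ 61.
  x = λ² - 36 - 62 = 3721 - 98 ≡ 54; y = λ·(36 - 54) - 57 ≡ 7. → (54, 7)

(54, 7)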